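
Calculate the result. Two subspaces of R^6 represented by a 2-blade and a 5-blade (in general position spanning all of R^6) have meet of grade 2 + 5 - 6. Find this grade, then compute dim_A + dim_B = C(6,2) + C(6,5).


Meet grade = grade(A) + grade(B) - n
= 2 + 5 - 6 = 1
C(6,2) = 15
C(6,5) = 6
dim_A + dim_B = 15 + 6 = 21


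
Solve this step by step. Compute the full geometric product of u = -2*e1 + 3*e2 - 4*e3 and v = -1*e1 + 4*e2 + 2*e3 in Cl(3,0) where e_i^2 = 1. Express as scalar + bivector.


In Cl(3,0): e_i^2 = 1, e_ie_j = -e_je_i for i != j.
Scalar part = u . v = (-2)*(-1) + 3*4 + (-4)*2
= 2 + 12 + (-8) = 6
e12 coeff = (-2)*4 - 3*(-1) = -8 - (-3) = -5
e13 coeff = (-2)*2 - (-4)*(-1) = -4 - 4 = -8
e23 coeff = 3*2 - (-4)*4 = 6 - (-16) = 22
uv = 6 - 5*e12 - 8*e13 + 22*e23


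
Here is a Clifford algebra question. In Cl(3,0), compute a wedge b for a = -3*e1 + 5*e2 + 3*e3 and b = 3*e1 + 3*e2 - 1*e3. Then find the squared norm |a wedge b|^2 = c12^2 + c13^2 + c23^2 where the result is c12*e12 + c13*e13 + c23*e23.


a wedge b = (a1*b2 - a2*b1)*e12 + (a1*b3 - a3*b1)*e13 + (a2*b3 - a3*b2)*e23
e12 coeff: (-3)*3 - 5*3 = -9 - 15 = -24
e13 coeff: (-3)*(-1) - 3*3 = 3 - 9 = -6
e23 coeff: 5*(-1) - 3*3 = -5 - 9 = -14
|a wedge b|^2 = (-24)^2 + (-6)^2 + (-14)^2
= 576 + 36 + 196
= 808


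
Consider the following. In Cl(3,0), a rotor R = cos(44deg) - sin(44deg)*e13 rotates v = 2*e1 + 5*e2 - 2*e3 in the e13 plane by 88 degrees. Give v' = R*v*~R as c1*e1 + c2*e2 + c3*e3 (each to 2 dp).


Rotor R = cos(44deg) - sin(44deg)*e13
Rotation angle theta = 2 * 44 = 88 degrees in the e13 plane (e1 -> e3).
The component perpendicular to the plane (e2) is invariant: v'_2 = v2 = 5.00
cos(88deg) = 0.0349, sin(88deg) = 0.9994
v'_1 = v1*cos(theta) - v3*sin(theta) = 2*0.0349 - (-2)*0.9994 = 2.07
v'_3 = v1*sin(theta) + v3*cos(theta) = 2*0.9994 + (-2)*0.0349 = 1.93
v' = 2.07*e1 + 5.00*e2 + 1.93*e3


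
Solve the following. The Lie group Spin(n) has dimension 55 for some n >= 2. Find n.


dim Spin(n) = dim so(n) = n(n-1)/2.
Solve n(n-1)/2 = 55, i.e. n^2 - n - 110 = 0.
Discriminant = 1 + 8*55 = 441
n = (1 + sqrt(441))/2 = (1 + 21)/2 = 11


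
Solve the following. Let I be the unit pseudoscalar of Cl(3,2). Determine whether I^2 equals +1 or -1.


The pseudoscalar I = e1...e_n (product of all n generators) of Cl(p,q) satisfies I^2 = (-1)^(q + n(n-1)/2).
p = 3, q = 2, n = p + q = 5
n(n-1)/2 = 5 * 4 / 2 = 10
Exponent = q + n(n-1)/2 = 2 + 10 = 12
I^2 = (-1)^12 = +1


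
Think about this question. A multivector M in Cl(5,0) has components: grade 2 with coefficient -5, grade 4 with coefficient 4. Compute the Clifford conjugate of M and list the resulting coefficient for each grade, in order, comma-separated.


Clifford conjugate sign for grade k: (-1)^(k(k+1)/2)
Grade 2: (-1)^(2*3/2) = (-1)^3 = -1, coeff -5 -> 5
Grade 4: (-1)^(4*5/2) = (-1)^10 = 1, coeff 4 -> 4
Conjugated coefficients: 5, 4


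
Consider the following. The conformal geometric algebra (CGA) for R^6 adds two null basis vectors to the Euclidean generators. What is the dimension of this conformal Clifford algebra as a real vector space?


The conformal model of R^6 uses Cl(7,1): the 6 Euclidean generators plus two extra orthogonal generators e+ (e+^2 = +1) and e- (e-^2 = -1), from which the null vectors e0, einf are built.
Number of generators m = 6 + 2 = 8.
dim Cl(p,q) = 2^m = 2^8 = 256


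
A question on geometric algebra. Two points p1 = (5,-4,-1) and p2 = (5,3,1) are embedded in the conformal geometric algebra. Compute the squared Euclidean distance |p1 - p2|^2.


p1 - p2 = (0, -7, -2)
|p1 - p2|^2 = 0^2 + (-7)^2 + (-2)^2
= 0 + 49 + 4
= 53


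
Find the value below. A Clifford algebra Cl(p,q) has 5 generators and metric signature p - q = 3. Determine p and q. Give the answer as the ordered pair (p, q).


We need p + q = 5 and p - q = 3.
Adding: 2p = 5 + 3 = 8, so p = 4.
Then q = 5 - 4 = 1.
(p, q) = (4, 1)


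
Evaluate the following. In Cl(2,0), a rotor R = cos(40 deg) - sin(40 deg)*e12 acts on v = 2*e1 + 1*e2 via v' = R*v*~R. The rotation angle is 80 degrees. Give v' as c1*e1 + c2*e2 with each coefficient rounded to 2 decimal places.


Rotor R = cos(40deg) - sin(40deg)*e12
Rotation angle theta = 2 * 40 = 80 degrees
v' = R*v*~R rotates v by theta.
cos(80deg) = 0.1736, sin(80deg) = 0.9848
v'_1 = 2*cos(80deg) - 1*sin(80deg)
= 2*0.1736 - 1*0.9848
= -0.64
v'_2 = 2*sin(80deg) + 1*cos(80deg)
= 2*0.9848 + 1*0.1736
= 2.14
v' = -0.64*e1 + 2.14*e2


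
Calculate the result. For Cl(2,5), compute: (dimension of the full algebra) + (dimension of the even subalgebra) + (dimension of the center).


n = 2 + 5 = 7
Total dim = 2^7 = 128
Even subalgebra dim = 2^6 = 64
n is odd, so center dim = 2
Sum = 128 + 64 + 2 = 194


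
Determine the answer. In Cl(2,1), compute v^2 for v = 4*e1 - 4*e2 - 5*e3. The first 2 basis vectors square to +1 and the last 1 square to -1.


v^2 = sum of c_i^2 * e_i^2
Positive signature terms (e_i^2 = +1): 4^2 + (-4)^2 = 32
Negative signature terms (e_j^2 = -1): (-5)^2 = 25
v^2 = 32 - 25 = 7


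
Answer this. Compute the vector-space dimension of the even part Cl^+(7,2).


Even subalgebra dimension = 2^(n-1)
n = 7 + 2 = 9
2^(9 - 1) = 2^8 = 256
Verification: sum of C(9,k) for even k = 1 + 36 + 126 + 84 + 9 = 256
Result = 256


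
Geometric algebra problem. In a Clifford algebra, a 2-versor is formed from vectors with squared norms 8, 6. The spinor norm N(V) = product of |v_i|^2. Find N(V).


Spinor norm N(V) = |v1|^2 * |v2|^2 * ... * |v2|^2
= 8 * 6
Running product: 8, 48
N(V) = 48


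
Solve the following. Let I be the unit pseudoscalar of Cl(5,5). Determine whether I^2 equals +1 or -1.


The pseudoscalar I = e1...e_n (product of all n generators) of Cl(p,q) satisfies I^2 = (-1)^(q + n(n-1)/2).
p = 5, q = 5, n = p + q = 10
n(n-1)/2 = 10 * 9 / 2 = 45
Exponent = q + n(n-1)/2 = 5 + 45 = 50
I^2 = (-1)^50 = +1


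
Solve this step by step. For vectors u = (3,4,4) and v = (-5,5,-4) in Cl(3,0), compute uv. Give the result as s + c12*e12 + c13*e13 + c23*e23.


In Cl(3,0): e_i^2 = 1, e_ie_j = -e_je_i for i != j.
Scalar part = u . v = 3*(-5) + 4*5 + 4*(-4)
= -15 + 20 + (-16) = -11
e12 coeff = 3*5 - 4*(-5) = 15 - (-20) = 35
e13 coeff = 3*(-4) - 4*(-5) = -12 - (-20) = 8
e23 coeff = 4*(-4) - 4*5 = -16 - 20 = -36
uv = -11 + 35*e12 + 8*e13 - 36*e23


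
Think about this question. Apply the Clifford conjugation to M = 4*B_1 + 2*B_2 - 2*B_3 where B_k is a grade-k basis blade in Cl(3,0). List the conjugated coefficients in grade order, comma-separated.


Clifford conjugate sign for grade k: (-1)^(k(k+1)/2)
Grade 1: (-1)^(1*2/2) = (-1)^1 = -1, coeff 4 -> -4
Grade 2: (-1)^(2*3/2) = (-1)^3 = -1, coeff 2 -> -2
Grade 3: (-1)^(3*4/2) = (-1)^6 = 1, coeff -2 -> -2
Conjugated coefficients: -4, -2, -2


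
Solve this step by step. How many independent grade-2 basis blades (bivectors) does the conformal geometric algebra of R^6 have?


The conformal model of R^6 uses Cl(7,1) with m = 6 + 2 = 8 generators.
Number of grade-2 blades = C(m, 2) = C(8, 2)
= 8*7/2 = 28


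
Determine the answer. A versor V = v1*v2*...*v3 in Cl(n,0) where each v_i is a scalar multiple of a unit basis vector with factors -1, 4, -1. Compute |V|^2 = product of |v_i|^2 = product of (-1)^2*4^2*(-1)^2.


Each vector v_i has |v_i|^2 = s_i^2
Squared scales: (-1)^2 = 1, 4^2 = 16, (-1)^2 = 1
|V|^2 = 1 * 16 * 1
= 16


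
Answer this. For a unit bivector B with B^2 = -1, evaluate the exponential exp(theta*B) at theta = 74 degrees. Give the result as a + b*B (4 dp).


For a unit bivector B with B^2 = -1, the exponential series gives
e^(theta*B) = cos(theta) + sin(theta)*B (the GA analogue of Euler's formula).
theta = 74 degrees = 1.291544 rad
cos(74 deg) = 0.2756
sin(74 deg) = 0.9613
exp(theta*B) = 0.2756 + 0.9613*B


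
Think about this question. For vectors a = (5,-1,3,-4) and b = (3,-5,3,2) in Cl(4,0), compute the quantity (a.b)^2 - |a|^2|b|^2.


a . b = 5*3 + (-1)*(-5) + 3*3 + (-4)*2
= 15 + 5 + 9 + (-8) = 21
|a|^2 = 5^2 + (-1)^2 + 3^2 + (-4)^2 = 51
|b|^2 = 3^2 + (-5)^2 + 3^2 + 2^2 = 47
(a.b)^2 = 21^2 = 441
|a|^2 * |b|^2 = 51 * 47 = 2397
Result = 441 - 2397 = -1956


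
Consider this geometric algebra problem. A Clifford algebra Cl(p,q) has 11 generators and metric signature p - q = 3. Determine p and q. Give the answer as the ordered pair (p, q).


We need p + q = 11 and p - q = 3.
Adding: 2p = 11 + 3 = 14, so p = 7.
Then q = 11 - 7 = 4.
(p, q) = (7, 4)


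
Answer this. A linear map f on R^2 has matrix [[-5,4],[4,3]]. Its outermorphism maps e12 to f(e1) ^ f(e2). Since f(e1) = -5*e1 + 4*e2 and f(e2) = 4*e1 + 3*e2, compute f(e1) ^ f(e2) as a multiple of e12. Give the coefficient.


The outermorphism of a linear map f sends e1^e2 to f(e1)^f(e2).
f(e1) = -5*e1 + 4*e2
f(e2) = 4*e1 + 3*e2
f(e1) ^ f(e2) = (-5*e1 + 4*e2) ^ (4*e1 + 3*e2)
= (-5)*3*e12 + 4*4*e21
= (-15 - 16)*e12
= -31*e12
Coefficient = -31


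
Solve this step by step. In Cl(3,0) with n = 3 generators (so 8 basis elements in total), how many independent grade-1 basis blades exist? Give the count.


Number of grade-k basis blades in Cl(p,q) with n = p + q is C(n, k).
n = 3 + 0 = 3
C(3, 1) = 3! / (1! * 2!)
= 6 / (1 * 2)
= 3


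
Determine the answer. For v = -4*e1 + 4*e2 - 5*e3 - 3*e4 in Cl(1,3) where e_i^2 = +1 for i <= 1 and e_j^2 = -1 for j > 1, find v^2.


v^2 = sum of c_i^2 * e_i^2
Positive signature terms (e_i^2 = +1): (-4)^2 = 16
Negative signature terms (e_j^2 = -1): 4^2 + (-5)^2 + (-3)^2 = 50
v^2 = 16 - 50 = -34


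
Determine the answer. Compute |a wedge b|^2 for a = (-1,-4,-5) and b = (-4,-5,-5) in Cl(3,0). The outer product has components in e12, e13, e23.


a wedge b = (a1*b2 - a2*b1)*e12 + (a1*b3 - a3*b1)*e13 + (a2*b3 - a3*b2)*e23
e12 coeff: (-1)*(-5) - (-4)*(-4) = 5 - 16 = -11
e13 coeff: (-1)*(-5) - (-5)*(-4) = 5 - 20 = -15
e23 coeff: (-4)*(-5) - (-5)*(-5) = 20 - 25 = -5
|a wedge b|^2 = (-11)^2 + (-15)^2 + (-5)^2
= 121 + 225 + 25
= 371


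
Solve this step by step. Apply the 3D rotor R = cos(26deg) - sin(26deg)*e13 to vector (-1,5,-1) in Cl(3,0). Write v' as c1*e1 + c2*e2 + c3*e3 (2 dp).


Rotor R = cos(26deg) - sin(26deg)*e13
Rotation angle theta = 2 * 26 = 52 degrees in the e13 plane (e1 -> e3).
The component perpendicular to the plane (e2) is invariant: v'_2 = v2 = 5.00
cos(52deg) = 0.6157, sin(52deg) = 0.7880
v'_1 = v1*cos(theta) - v3*sin(theta) = -1*0.6157 - (-1)*0.7880 = 0.17
v'_3 = v1*sin(theta) + v3*cos(theta) = -1*0.7880 + (-1)*0.6157 = -1.40
v' = 0.17*e1 + 5.00*e2 - 1.40*e3


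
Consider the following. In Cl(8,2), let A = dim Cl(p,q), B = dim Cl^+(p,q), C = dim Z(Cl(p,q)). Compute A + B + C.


n = 8 + 2 = 10
Total dim = 2^10 = 1024
Even subalgebra dim = 2^9 = 512
n is even, so center dim = 1
Sum = 1024 + 512 + 1 = 1537


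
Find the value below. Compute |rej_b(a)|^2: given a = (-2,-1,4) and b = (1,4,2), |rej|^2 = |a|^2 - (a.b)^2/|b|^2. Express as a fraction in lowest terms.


|a|^2 = (-2)^2 + (-1)^2 + 4^2 = 21
|b|^2 = 1^2 + 4^2 + 2^2 = 21
a . b = (-2)*1 + (-1)*4 + 4*2 = 2
(a.b)^2 = 2^2 = 4
|rej|^2 = 21 - 4/21
= (441 - 4)/21
= 437/21
In lowest terms: 437/21


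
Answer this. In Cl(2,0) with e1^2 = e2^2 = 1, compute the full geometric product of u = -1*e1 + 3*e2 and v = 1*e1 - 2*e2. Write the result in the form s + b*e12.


Expand: (-1*e1 + 3*e2)(1*e1 - 2*e2)
= (-1)*1*e1e1 + (-1)*(-2)*e1e2 + 3*1*e2e1 + 3*(-2)*e2e2
Using e1^2 = e2^2 = 1, e2e1 = -e1e2:
Scalar part s = (-1)*1 + 3*(-2) = -1 + (-6) = -7
Bivector part b = (-1)*(-2) - 3*1 = 2 - 3 = -1
uv = -7 - 1*e12


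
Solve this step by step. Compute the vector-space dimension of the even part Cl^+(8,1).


Even subalgebra dimension = 2^(n-1)
n = 8 + 1 = 9
2^(9 - 1) = 2^8 = 256
Verification: sum of C(9,k) for even k = 1 + 36 + 126 + 84 + 9 = 256
Result = 256


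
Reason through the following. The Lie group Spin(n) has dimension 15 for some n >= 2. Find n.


dim Spin(n) = dim so(n) = n(n-1)/2.
Solve n(n-1)/2 = 15, i.e. n^2 - n - 30 = 0.
Discriminant = 1 + 8*15 = 121
n = (1 + sqrt(121))/2 = (1 + 11)/2 = 6


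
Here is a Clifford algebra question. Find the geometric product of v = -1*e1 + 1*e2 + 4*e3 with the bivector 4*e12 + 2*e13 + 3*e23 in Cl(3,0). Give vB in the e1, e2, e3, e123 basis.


vB has grade-1 (vector) and grade-3 (trivector) parts: vB = (v _| B) + (v ^ B).
Vector part <vB>_1:
  e1: -v2*b12 - v3*b13 = -(1)*(4) - (4)*(2) = -12
  e2: v1*b12 - v3*b23 = (-1)*(4) - (4)*(3) = -16
  e3: v1*b13 + v2*b23 = (-1)*(2) + (1)*(3) = 1
Trivector part <vB>_3:
  e123: v1*b23 - v2*b13 + v3*b12 = (-1)*(3) - (1)*(2) + (4)*(4) = 11
vB = -12*e1 - 16*e2 + 1*e3 + 11*e123


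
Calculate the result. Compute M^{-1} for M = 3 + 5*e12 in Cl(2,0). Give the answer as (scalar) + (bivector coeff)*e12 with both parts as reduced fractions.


M = 3 + 5*e12, where e12^2 = -1.
Since M commutes with its reverse ~M = a - b*e12, M * ~M = a^2 - b^2*e12^2 = a^2 + b^2.
So M^{-1} = ~M / (a^2 + b^2) = (a - b*e12)/(a^2 + b^2).
a^2 + b^2 = 9 + 25 = 34
Scalar part = 3/34 = 3/34
Bivector coeff = -5/34 = -5/34
M^{-1} = 3/34 - 5/34*e12


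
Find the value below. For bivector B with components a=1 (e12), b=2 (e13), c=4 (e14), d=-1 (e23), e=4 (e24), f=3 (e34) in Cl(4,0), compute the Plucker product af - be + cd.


Plucker relation: af - be + cd
a*f = 1*3 = 3
b*e = 2*4 = 8
c*d = 4*(-1) = -4
af - be + cd = 3 - 8 + (-4)
= -9


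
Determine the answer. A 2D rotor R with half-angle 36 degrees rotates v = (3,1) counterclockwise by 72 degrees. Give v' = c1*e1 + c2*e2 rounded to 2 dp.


Rotor R = cos(36deg) - sin(36deg)*e12
Rotation angle theta = 2 * 36 = 72 degrees
v' = R*v*~R rotates v by theta.
cos(72deg) = 0.3090, sin(72deg) = 0.9511
v'_1 = 3*cos(72deg) - 1*sin(72deg)
= 3*0.3090 - 1*0.9511
= -0.02
v'_2 = 3*sin(72deg) + 1*cos(72deg)
= 3*0.9511 + 1*0.3090
= 3.16
v' = -0.02*e1 + 3.16*e2


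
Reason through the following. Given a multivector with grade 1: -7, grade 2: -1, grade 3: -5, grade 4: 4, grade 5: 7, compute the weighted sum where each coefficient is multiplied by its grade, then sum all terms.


Grade-weighted sum = sum of grade_k * coefficient_k
1*(-7) = -7
2*(-1) = -2
3*(-5) = -15
4*4 = 16
5*7 = 35
Total = -7 + (-2) + (-15) + 16 + 35 = 27


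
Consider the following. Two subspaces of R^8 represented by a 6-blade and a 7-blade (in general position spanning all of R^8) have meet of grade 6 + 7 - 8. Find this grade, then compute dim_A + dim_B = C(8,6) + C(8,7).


Meet grade = grade(A) + grade(B) - n
= 6 + 7 - 8 = 5
C(8,6) = 28
C(8,7) = 8
dim_A + dim_B = 28 + 8 = 36


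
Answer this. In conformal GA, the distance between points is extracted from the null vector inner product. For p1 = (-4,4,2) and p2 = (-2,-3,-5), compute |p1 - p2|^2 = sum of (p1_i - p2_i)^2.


p1 - p2 = (-2, 7, 7)
|p1 - p2|^2 = (-2)^2 + 7^2 + 7^2
= 4 + 49 + 49
= 102


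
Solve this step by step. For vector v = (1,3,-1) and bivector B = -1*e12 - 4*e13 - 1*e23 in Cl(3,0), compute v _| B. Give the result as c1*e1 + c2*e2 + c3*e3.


Left contraction v _| B = <vB>_1 (grade-1 part of the geometric product vB).
Using e1_|e12 = e2, e2_|e12 = -e1, e1_|e13 = e3, e3_|e13 = -e1, e2_|e23 = e3, e3_|e23 = -e2:
e1 coeff: -v2*b12 - v3*b13 = -(3)*(-1) - (-1)*(-4) = -1
e2 coeff: v1*b12 - v3*b23 = (1)*(-1) - (-1)*(-1) = -2
e3 coeff: v1*b13 + v2*b23 = (1)*(-4) + (3)*(-1) = -7
v _| B = -1*e1 - 2*e2 - 7*e3


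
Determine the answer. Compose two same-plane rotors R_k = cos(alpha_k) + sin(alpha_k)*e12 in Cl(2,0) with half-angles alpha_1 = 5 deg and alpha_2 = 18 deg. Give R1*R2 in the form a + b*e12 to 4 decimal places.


Same-plane rotors commute and their half-angles add:
R1*R2 = cos(a1 + a2) + sin(a1 + a2)*e12.
a1 + a2 = 5 + 18 = 23 deg
cos(23 deg) = 0.9205
sin(23 deg) = 0.3907
R1*R2 = 0.9205 + 0.3907*e12


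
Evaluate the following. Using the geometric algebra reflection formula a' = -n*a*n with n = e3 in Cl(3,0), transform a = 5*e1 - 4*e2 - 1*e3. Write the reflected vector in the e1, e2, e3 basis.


Reflection formula: a' = -n*a*n, with n = e3 (unit vector, n^2 = 1).
For reflection through hyperplane perp to e3:
The component along e3 flips sign, others stay.
a = (5, -4, -1)
a' = (5, -4, 1)
a' = 5*e1 - 4*e2 + 1*e3


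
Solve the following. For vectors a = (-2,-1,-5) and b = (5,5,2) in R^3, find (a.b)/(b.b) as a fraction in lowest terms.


Projection coefficient = (a . b) / (b . b)
a . b = (-2)*5 + (-1)*5 + (-5)*2
= -10 + (-5) + (-10) = -25
b . b = 5^2 + 5^2 + 2^2
= 25 + 25 + 4 = 54
Coefficient = -25/54
In lowest terms: -25/54


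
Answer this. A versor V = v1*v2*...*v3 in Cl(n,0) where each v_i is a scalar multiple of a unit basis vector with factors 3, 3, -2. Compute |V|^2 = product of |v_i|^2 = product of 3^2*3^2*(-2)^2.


Each vector v_i has |v_i|^2 = s_i^2
Squared scales: 3^2 = 9, 3^2 = 9, (-2)^2 = 4
|V|^2 = 9 * 9 * 4
= 324


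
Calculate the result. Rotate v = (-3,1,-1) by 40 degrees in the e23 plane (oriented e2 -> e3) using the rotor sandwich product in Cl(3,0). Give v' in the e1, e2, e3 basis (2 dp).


Rotor R = cos(20deg) - sin(20deg)*e23
Rotation angle theta = 2 * 20 = 40 degrees in the e23 plane (e2 -> e3).
The component perpendicular to the plane (e1) is invariant: v'_1 = v1 = -3.00
cos(40deg) = 0.7660, sin(40deg) = 0.6428
v'_2 = v2*cos(theta) - v3*sin(theta) = 1*0.7660 - (-1)*0.6428 = 1.41
v'_3 = v2*sin(theta) + v3*cos(theta) = 1*0.6428 + (-1)*0.7660 = -0.12
v' = -3.00*e1 + 1.41*e2 - 0.12*e3


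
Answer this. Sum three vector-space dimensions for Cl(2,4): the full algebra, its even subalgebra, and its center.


n = 2 + 4 = 6
Total dim = 2^6 = 64
Even subalgebra dim = 2^5 = 32
n is even, so center dim = 1
Sum = 64 + 32 + 1 = 97


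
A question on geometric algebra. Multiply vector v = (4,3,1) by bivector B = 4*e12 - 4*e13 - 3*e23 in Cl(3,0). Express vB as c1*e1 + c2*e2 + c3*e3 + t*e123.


vB has grade-1 (vector) and grade-3 (trivector) parts: vB = (v _| B) + (v ^ B).
Vector part <vB>_1:
  e1: -v2*b12 - v3*b13 = -(3)*(4) - (1)*(-4) = -8
  e2: v1*b12 - v3*b23 = (4)*(4) - (1)*(-3) = 19
  e3: v1*b13 + v2*b23 = (4)*(-4) + (3)*(-3) = -25
Trivector part <vB>_3:
  e123: v1*b23 - v2*b13 + v3*b12 = (4)*(-3) - (3)*(-4) + (1)*(4) = 4
vB = -8*e1 + 19*e2 - 25*e3 + 4*e123


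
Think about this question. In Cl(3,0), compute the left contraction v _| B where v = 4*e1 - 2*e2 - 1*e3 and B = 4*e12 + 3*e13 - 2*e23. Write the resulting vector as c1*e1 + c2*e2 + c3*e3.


Left contraction v _| B = <vB>_1 (grade-1 part of the geometric product vB).
Using e1_|e12 = e2, e2_|e12 = -e1, e1_|e13 = e3, e3_|e13 = -e1, e2_|e23 = e3, e3_|e23 = -e2:
e1 coeff: -v2*b12 - v3*b13 = -(-2)*(4) - (-1)*(3) = 11
e2 coeff: v1*b12 - v3*b23 = (4)*(4) - (-1)*(-2) = 14
e3 coeff: v1*b13 + v2*b23 = (4)*(3) + (-2)*(-2) = 16
v _| B = 11*e1 + 14*e2 + 16*e3


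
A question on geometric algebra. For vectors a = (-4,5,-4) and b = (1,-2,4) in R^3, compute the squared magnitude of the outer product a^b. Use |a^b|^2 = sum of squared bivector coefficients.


a wedge b = (a1*b2 - a2*b1)*e12 + (a1*b3 - a3*b1)*e13 + (a2*b3 - a3*b2)*e23
e12 coeff: (-4)*(-2) - 5*1 = 8 - 5 = 3
e13 coeff: (-4)*4 - (-4)*1 = -16 - (-4) = -12
e23 coeff: 5*4 - (-4)*(-2) = 20 - 8 = 12
|a wedge b|^2 = 3^2 + (-12)^2 + 12^2
= 9 + 144 + 144
= 297


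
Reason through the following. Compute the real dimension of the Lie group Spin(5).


Spin(n) double-covers SO(n); both have Lie algebra so(n) of dimension n(n-1)/2.
n = 5
n(n-1) = 5 * 4 = 20
dim Spin(5) = 20/2 = 10


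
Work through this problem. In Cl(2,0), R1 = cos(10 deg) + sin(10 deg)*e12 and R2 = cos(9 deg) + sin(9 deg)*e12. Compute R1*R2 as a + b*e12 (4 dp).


Same-plane rotors commute and their half-angles add:
R1*R2 = cos(a1 + a2) + sin(a1 + a2)*e12.
a1 + a2 = 10 + 9 = 19 deg
cos(19 deg) = 0.9455
sin(19 deg) = 0.3256
R1*R2 = 0.9455 + 0.3256*e12


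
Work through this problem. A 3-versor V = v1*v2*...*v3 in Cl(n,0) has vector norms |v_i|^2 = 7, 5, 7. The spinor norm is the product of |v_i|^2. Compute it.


Spinor norm N(V) = |v1|^2 * |v2|^2 * ... * |v3|^2
= 7 * 5 * 7
Running product: 7, 35, 245
N(V) = 245


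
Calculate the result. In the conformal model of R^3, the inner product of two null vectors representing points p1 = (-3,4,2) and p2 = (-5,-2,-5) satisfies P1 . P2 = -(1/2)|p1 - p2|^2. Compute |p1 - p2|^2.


p1 - p2 = (2, 6, 7)
|p1 - p2|^2 = 2^2 + 6^2 + 7^2
= 4 + 36 + 49
= 89


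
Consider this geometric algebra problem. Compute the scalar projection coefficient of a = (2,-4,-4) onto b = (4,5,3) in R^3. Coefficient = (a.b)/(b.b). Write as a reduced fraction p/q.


Projection coefficient = (a . b) / (b . b)
a . b = 2*4 + (-4)*5 + (-4)*3
= 8 + (-20) + (-12) = -24
b . b = 4^2 + 5^2 + 3^2
= 16 + 25 + 9 = 50
Coefficient = -24/50
In lowest terms: -12/25


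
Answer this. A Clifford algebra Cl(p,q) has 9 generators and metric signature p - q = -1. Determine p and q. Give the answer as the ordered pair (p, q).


We need p + q = 9 and p - q = -1.
Adding: 2p = 9 + (-1) = 8, so p = 4.
Then q = 9 - 4 = 5.
(p, q) = (4, 5)


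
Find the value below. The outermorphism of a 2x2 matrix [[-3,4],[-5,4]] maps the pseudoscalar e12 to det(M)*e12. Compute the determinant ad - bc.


The outermorphism of a linear map f sends e1^e2 to f(e1)^f(e2).
f(e1) = -3*e1 - 5*e2
f(e2) = 4*e1 + 4*e2
f(e1) ^ f(e2) = (-3*e1 - 5*e2) ^ (4*e1 + 4*e2)
= (-3)*4*e12 + (-5)*4*e21
= (-12 - (-20))*e12
= 8*e12
Coefficient = 8


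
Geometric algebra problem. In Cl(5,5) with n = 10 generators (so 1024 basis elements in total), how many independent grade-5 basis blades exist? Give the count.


Number of grade-k basis blades in Cl(p,q) with n = p + q is C(n, k).
n = 5 + 5 = 10
C(10, 5) = 10! / (5! * 5!)
= 3628800 / (120 * 120)
= 252


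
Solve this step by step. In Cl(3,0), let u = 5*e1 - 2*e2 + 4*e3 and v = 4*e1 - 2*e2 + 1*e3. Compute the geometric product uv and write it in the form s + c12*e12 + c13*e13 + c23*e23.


In Cl(3,0): e_i^2 = 1, e_ie_j = -e_je_i for i != j.
Scalar part = u . v = 5*4 + (-2)*(-2) + 4*1
= 20 + 4 + 4 = 28
e12 coeff = 5*(-2) - (-2)*4 = -10 - (-8) = -2
e13 coeff = 5*1 - 4*4 = 5 - 16 = -11
e23 coeff = (-2)*1 - 4*(-2) = -2 - (-8) = 6
uv = 28 - 2*e12 - 11*e13 + 6*e23


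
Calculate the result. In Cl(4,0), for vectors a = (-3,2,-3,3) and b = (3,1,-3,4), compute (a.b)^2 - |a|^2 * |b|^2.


a . b = (-3)*3 + 2*1 + (-3)*(-3) + 3*4
= -9 + 2 + 9 + 12 = 14
|a|^2 = (-3)^2 + 2^2 + (-3)^2 + 3^2 = 31
|b|^2 = 3^2 + 1^2 + (-3)^2 + 4^2 = 35
(a.b)^2 = 14^2 = 196
|a|^2 * |b|^2 = 31 * 35 = 1085
Result = 196 - 1085 = -889


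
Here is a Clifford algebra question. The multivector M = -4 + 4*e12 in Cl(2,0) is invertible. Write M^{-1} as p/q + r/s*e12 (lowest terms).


M = -4 + 4*e12, where e12^2 = -1.
Since M commutes with its reverse ~M = a - b*e12, M * ~M = a^2 - b^2*e12^2 = a^2 + b^2.
So M^{-1} = ~M / (a^2 + b^2) = (a - b*e12)/(a^2 + b^2).
a^2 + b^2 = 16 + 16 = 32
Scalar part = -4/32 = -1/8
Bivector coeff = -4/32 = -1/8
M^{-1} = -1/8 - 1/8*e12


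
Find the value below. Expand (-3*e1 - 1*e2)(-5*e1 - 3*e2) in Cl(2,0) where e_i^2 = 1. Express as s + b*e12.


Expand: (-3*e1 - 1*e2)(-5*e1 - 3*e2)
= (-3)*(-5)*e1e1 + (-3)*(-3)*e1e2 + (-1)*(-5)*e2e1 + (-1)*(-3)*e2e2
Using e1^2 = e2^2 = 1, e2e1 = -e1e2:
Scalar part s = (-3)*(-5) + (-1)*(-3) = 15 + 3 = 18
Bivector part b = (-3)*(-3) - (-1)*(-5) = 9 - 5 = 4
uv = 18 + 4*e12


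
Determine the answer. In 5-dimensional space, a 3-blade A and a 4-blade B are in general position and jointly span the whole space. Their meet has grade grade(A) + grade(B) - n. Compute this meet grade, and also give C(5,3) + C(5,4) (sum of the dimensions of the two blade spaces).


Meet grade = grade(A) + grade(B) - n
= 3 + 4 - 5 = 2
C(5,3) = 10
C(5,4) = 5
dim_A + dim_B = 10 + 5 = 15


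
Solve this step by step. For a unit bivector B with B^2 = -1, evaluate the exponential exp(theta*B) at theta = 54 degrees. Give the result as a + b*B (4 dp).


For a unit bivector B with B^2 = -1, the exponential series gives
e^(theta*B) = cos(theta) + sin(theta)*B (the GA analogue of Euler's formula).
theta = 54 degrees = 0.942478 rad
cos(54 deg) = 0.5878
sin(54 deg) = 0.8090
exp(theta*B) = 0.5878 + 0.8090*B


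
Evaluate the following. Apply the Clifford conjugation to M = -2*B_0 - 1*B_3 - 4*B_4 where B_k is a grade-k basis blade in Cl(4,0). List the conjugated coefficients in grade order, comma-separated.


Clifford conjugate sign for grade k: (-1)^(k(k+1)/2)
Grade 0: (-1)^(0*1/2) = (-1)^0 = 1, coeff -2 -> -2
Grade 3: (-1)^(3*4/2) = (-1)^6 = 1, coeff -1 -> -1
Grade 4: (-1)^(4*5/2) = (-1)^10 = 1, coeff -4 -> -4
Conjugated coefficients: -2, -1, -4


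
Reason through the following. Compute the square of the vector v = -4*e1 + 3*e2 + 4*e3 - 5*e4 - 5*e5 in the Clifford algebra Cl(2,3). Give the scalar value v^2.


v^2 = sum of c_i^2 * e_i^2
Positive signature terms (e_i^2 = +1): (-4)^2 + 3^2 = 25
Negative signature terms (e_j^2 = -1): 4^2 + (-5)^2 + (-5)^2 = 66
v^2 = 25 - 66 = -41


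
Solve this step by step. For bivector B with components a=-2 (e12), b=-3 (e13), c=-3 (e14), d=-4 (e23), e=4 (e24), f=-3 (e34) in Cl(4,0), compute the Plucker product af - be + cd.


Plucker relation: af - be + cd
a*f = (-2)*(-3) = 6
b*e = (-3)*4 = -12
c*d = (-3)*(-4) = 12
af - be + cd = 6 - (-12) + 12
= 30


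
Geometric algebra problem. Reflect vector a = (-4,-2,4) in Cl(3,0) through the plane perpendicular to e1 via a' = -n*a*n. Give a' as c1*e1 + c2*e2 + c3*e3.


Reflection formula: a' = -n*a*n, with n = e1 (unit vector, n^2 = 1).
For reflection through hyperplane perp to e1:
The component along e1 flips sign, others stay.
a = (-4, -2, 4)
a' = (4, -2, 4)
a' = 4*e1 - 2*e2 + 4*e3


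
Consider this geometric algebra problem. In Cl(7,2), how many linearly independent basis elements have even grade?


Even subalgebra dimension = 2^(n-1)
n = 7 + 2 = 9
2^(9 - 1) = 2^8 = 256
Verification: sum of C(9,k) for even k = 1 + 36 + 126 + 84 + 9 = 256
Result = 256


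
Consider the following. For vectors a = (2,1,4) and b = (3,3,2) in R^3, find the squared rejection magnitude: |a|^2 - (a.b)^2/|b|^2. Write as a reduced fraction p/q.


|a|^2 = 2^2 + 1^2 + 4^2 = 21
|b|^2 = 3^2 + 3^2 + 2^2 = 22
a . b = 2*3 + 1*3 + 4*2 = 17
(a.b)^2 = 17^2 = 289
|rej|^2 = 21 - 289/22
= (462 - 289)/22
= 173/22
In lowest terms: 173/22


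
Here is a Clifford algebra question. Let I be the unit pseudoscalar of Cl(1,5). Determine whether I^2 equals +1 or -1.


The pseudoscalar I = e1...e_n (product of all n generators) of Cl(p,q) satisfies I^2 = (-1)^(q + n(n-1)/2).
p = 1, q = 5, n = p + q = 6
n(n-1)/2 = 6 * 5 / 2 = 15
Exponent = q + n(n-1)/2 = 5 + 15 = 20
I^2 = (-1)^20 = +1


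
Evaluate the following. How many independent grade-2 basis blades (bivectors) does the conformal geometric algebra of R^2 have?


The conformal model of R^2 uses Cl(3,1) with m = 2 + 2 = 4 generators.
Number of grade-2 blades = C(m, 2) = C(4, 2)
= 4*3/2 = 6


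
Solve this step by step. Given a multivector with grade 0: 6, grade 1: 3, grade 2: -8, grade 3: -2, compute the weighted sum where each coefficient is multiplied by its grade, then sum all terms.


Grade-weighted sum = sum of grade_k * coefficient_k
0*6 = 0
1*3 = 3
2*(-8) = -16
3*(-2) = -6
Total = 0 + 3 + (-16) + (-6) = -19


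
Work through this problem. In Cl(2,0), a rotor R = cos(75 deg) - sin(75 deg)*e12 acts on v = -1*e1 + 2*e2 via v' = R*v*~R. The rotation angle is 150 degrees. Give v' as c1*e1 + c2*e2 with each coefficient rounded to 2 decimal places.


Rotor R = cos(75deg) - sin(75deg)*e12
Rotation angle theta = 2 * 75 = 150 degrees
v' = R*v*~R rotates v by theta.
cos(150deg) = -0.8660, sin(150deg) = 0.5000
v'_1 = -1*cos(150deg) - 2*sin(150deg)
= -1*(-0.8660) - 2*0.5000
= -0.13
v'_2 = -1*sin(150deg) + 2*cos(150deg)
= -1*0.5000 + 2*(-0.8660)
= -2.23
v' = -0.13*e1 - 2.23*e2


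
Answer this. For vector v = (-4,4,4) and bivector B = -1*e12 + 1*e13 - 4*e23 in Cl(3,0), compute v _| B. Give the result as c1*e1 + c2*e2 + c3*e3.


Left contraction v _| B = <vB>_1 (grade-1 part of the geometric product vB).
Using e1_|e12 = e2, e2_|e12 = -e1, e1_|e13 = e3, e3_|e13 = -e1, e2_|e23 = e3, e3_|e23 = -e2:
e1 coeff: -v2*b12 - v3*b13 = -(4)*(-1) - (4)*(1) = 0
e2 coeff: v1*b12 - v3*b23 = (-4)*(-1) - (4)*(-4) = 20
e3 coeff: v1*b13 + v2*b23 = (-4)*(1) + (4)*(-4) = -20
v _| B = 0*e1 + 20*e2 - 20*e3


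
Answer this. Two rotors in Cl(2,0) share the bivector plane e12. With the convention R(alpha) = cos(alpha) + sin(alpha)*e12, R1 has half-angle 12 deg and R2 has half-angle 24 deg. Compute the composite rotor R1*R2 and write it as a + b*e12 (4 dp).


Same-plane rotors commute and their half-angles add:
R1*R2 = cos(a1 + a2) + sin(a1 + a2)*e12.
a1 + a2 = 12 + 24 = 36 deg
cos(36 deg) = 0.8090
sin(36 deg) = 0.5878
R1*R2 = 0.8090 + 0.5878*e12


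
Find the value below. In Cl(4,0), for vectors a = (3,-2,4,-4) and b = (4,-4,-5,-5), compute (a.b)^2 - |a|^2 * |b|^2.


a . b = 3*4 + (-2)*(-4) + 4*(-5) + (-4)*(-5)
= 12 + 8 + (-20) + 20 = 20
|a|^2 = 3^2 + (-2)^2 + 4^2 + (-4)^2 = 45
|b|^2 = 4^2 + (-4)^2 + (-5)^2 + (-5)^2 = 82
(a.b)^2 = 20^2 = 400
|a|^2 * |b|^2 = 45 * 82 = 3690
Result = 400 - 3690 = -3290


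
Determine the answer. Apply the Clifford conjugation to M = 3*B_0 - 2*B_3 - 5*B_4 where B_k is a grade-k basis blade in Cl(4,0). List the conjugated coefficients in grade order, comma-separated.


Clifford conjugate sign for grade k: (-1)^(k(k+1)/2)
Grade 0: (-1)^(0*1/2) = (-1)^0 = 1, coeff 3 -> 3
Grade 3: (-1)^(3*4/2) = (-1)^6 = 1, coeff -2 -> -2
Grade 4: (-1)^(4*5/2) = (-1)^10 = 1, coeff -5 -> -5
Conjugated coefficients: 3, -2, -5


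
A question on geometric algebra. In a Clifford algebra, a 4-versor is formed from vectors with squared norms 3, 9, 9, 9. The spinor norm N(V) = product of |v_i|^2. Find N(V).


Spinor norm N(V) = |v1|^2 * |v2|^2 * ... * |v4|^2
= 3 * 9 * 9 * 9
Running product: 3, 27, 243, 2187
N(V) = 2187


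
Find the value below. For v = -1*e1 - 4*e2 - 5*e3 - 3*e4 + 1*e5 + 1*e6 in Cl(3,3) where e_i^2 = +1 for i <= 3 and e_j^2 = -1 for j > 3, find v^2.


v^2 = sum of c_i^2 * e_i^2
Positive signature terms (e_i^2 = +1): (-1)^2 + (-4)^2 + (-5)^2 = 42
Negative signature terms (e_j^2 = -1): (-3)^2 + 1^2 + 1^2 = 11
v^2 = 42 - 11 = 31


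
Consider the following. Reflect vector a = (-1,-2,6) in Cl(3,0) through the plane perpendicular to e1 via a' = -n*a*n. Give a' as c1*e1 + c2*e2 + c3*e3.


Reflection formula: a' = -n*a*n, with n = e1 (unit vector, n^2 = 1).
For reflection through hyperplane perp to e1:
The component along e1 flips sign, others stay.
a = (-1, -2, 6)
a' = (1, -2, 6)
a' = 1*e1 - 2*e2 + 6*e3


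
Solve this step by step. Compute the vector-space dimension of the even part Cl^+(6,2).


Even subalgebra dimension = 2^(n-1)
n = 6 + 2 = 8
2^(8 - 1) = 2^7 = 128
Verification: sum of C(8,k) for even k = 1 + 28 + 70 + 28 + 1 = 128
Result = 128


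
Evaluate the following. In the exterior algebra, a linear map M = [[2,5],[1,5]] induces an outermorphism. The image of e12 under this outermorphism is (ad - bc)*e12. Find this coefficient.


The outermorphism of a linear map f sends e1^e2 to f(e1)^f(e2).
f(e1) = 2*e1 + 1*e2
f(e2) = 5*e1 + 5*e2
f(e1) ^ f(e2) = (2*e1 + 1*e2) ^ (5*e1 + 5*e2)
= 2*5*e12 + 1*5*e21
= (10 - 5)*e12
= 5*e12
Coefficient = 5


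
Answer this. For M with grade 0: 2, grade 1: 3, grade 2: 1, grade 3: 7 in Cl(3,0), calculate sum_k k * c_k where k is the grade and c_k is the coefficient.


Grade-weighted sum = sum of grade_k * coefficient_k
0*2 = 0
1*3 = 3
2*1 = 2
3*7 = 21
Total = 0 + 3 + 2 + 21 = 26


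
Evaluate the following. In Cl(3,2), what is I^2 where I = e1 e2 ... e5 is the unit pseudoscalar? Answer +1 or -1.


The pseudoscalar I = e1...e_n (product of all n generators) of Cl(p,q) satisfies I^2 = (-1)^(q + n(n-1)/2).
p = 3, q = 2, n = p + q = 5
n(n-1)/2 = 5 * 4 / 2 = 10
Exponent = q + n(n-1)/2 = 2 + 10 = 12
I^2 = (-1)^12 = +1


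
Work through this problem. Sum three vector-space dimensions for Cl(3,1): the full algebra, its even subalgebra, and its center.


n = 3 + 1 = 4
Total dim = 2^4 = 16
Even subalgebra dim = 2^3 = 8
n is even, so center dim = 1
Sum = 16 + 8 + 1 = 25


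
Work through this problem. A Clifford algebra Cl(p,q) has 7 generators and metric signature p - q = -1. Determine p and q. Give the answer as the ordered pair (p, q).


We need p + q = 7 and p - q = -1.
Adding: 2p = 7 + (-1) = 6, so p = 3.
Then q = 7 - 3 = 4.
(p, q) = (3, 4)


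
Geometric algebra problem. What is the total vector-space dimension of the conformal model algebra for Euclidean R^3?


The conformal model of R^3 uses Cl(4,1): the 3 Euclidean generators plus two extra orthogonal generators e+ (e+^2 = +1) and e- (e-^2 = -1), from which the null vectors e0, einf are built.
Number of generators m = 3 + 2 = 5.
dim Cl(p,q) = 2^m = 2^5 = 32


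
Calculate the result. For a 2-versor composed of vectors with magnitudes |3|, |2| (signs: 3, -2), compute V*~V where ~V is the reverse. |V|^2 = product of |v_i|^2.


Each vector v_i has |v_i|^2 = s_i^2
Squared scales: 3^2 = 9, (-2)^2 = 4
|V|^2 = 9 * 4
= 36


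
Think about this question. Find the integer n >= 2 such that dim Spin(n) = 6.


dim Spin(n) = dim so(n) = n(n-1)/2.
Solve n(n-1)/2 = 6, i.e. n^2 - n - 12 = 0.
Discriminant = 1 + 8*6 = 49
n = (1 + sqrt(49))/2 = (1 + 7)/2 = 4


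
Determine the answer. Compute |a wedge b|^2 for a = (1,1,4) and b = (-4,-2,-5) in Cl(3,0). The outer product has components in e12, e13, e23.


a wedge b = (a1*b2 - a2*b1)*e12 + (a1*b3 - a3*b1)*e13 + (a2*b3 - a3*b2)*e23
e12 coeff: 1*(-2) - 1*(-4) = -2 - (-4) = 2
e13 coeff: 1*(-5) - 4*(-4) = -5 - (-16) = 11
e23 coeff: 1*(-5) - 4*(-2) = -5 - (-8) = 3
|a wedge b|^2 = 2^2 + 11^2 + 3^2
= 4 + 121 + 9
= 134


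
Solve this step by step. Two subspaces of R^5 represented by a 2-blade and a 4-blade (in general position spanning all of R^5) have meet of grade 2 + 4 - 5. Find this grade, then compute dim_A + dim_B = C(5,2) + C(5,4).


Meet grade = grade(A) + grade(B) - n
= 2 + 4 - 5 = 1
C(5,2) = 10
C(5,4) = 5
dim_A + dim_B = 10 + 5 = 15


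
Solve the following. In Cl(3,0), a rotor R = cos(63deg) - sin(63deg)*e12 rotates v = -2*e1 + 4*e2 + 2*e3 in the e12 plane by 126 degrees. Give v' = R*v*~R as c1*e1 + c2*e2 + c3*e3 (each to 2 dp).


Rotor R = cos(63deg) - sin(63deg)*e12
Rotation angle theta = 2 * 63 = 126 degrees in the e12 plane (e1 -> e2).
The component perpendicular to the plane (e3) is invariant: v'_3 = v3 = 2.00
cos(126deg) = -0.5878, sin(126deg) = 0.8090
v'_1 = v1*cos(theta) - v2*sin(theta) = -2*(-0.5878) - 4*0.8090 = -2.06
v'_2 = v1*sin(theta) + v2*cos(theta) = -2*0.8090 + 4*(-0.5878) = -3.97
v' = -2.06*e1 - 3.97*e2 + 2.00*e3


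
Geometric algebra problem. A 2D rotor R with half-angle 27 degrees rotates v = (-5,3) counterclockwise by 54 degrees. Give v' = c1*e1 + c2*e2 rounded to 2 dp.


Rotor R = cos(27deg) - sin(27deg)*e12
Rotation angle theta = 2 * 27 = 54 degrees
v' = R*v*~R rotates v by theta.
cos(54deg) = 0.5878, sin(54deg) = 0.8090
v'_1 = -5*cos(54deg) - 3*sin(54deg)
= -5*0.5878 - 3*0.8090
= -5.37
v'_2 = -5*sin(54deg) + 3*cos(54deg)
= -5*0.8090 + 3*0.5878
= -2.28
v' = -5.37*e1 - 2.28*e2


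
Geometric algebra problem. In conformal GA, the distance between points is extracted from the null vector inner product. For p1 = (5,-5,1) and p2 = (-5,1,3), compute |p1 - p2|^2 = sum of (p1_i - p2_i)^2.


p1 - p2 = (10, -6, -2)
|p1 - p2|^2 = 10^2 + (-6)^2 + (-2)^2
= 100 + 36 + 4
= 140


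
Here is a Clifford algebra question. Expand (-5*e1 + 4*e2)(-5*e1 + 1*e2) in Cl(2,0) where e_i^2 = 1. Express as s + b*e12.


Expand: (-5*e1 + 4*e2)(-5*e1 + 1*e2)
= (-5)*(-5)*e1e1 + (-5)*1*e1e2 + 4*(-5)*e2e1 + 4*1*e2e2
Using e1^2 = e2^2 = 1, e2e1 = -e1e2:
Scalar part s = (-5)*(-5) + 4*1 = 25 + 4 = 29
Bivector part b = (-5)*1 - 4*(-5) = -5 - (-20) = 15
uv = 29 + 15*e12


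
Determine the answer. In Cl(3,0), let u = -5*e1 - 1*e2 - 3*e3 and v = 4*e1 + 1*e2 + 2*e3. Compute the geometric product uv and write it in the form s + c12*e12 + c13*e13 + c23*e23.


In Cl(3,0): e_i^2 = 1, e_ie_j = -e_je_i for i != j.
Scalar part = u . v = (-5)*4 + (-1)*1 + (-3)*2
= -20 + (-1) + (-6) = -27
e12 coeff = (-5)*1 - (-1)*4 = -5 - (-4) = -1
e13 coeff = (-5)*2 - (-3)*4 = -10 - (-12) = 2
e23 coeff = (-1)*2 - (-3)*1 = -2 - (-3) = 1
uv = -27 - 1*e12 + 2*e13 + 1*e23


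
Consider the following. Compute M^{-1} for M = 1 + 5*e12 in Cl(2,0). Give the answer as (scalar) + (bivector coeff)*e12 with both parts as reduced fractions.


M = 1 + 5*e12, where e12^2 = -1.
Since M commutes with its reverse ~M = a - b*e12, M * ~M = a^2 - b^2*e12^2 = a^2 + b^2.
So M^{-1} = ~M / (a^2 + b^2) = (a - b*e12)/(a^2 + b^2).
a^2 + b^2 = 1 + 25 = 26
Scalar part = 1/26 = 1/26
Bivector coeff = -5/26 = -5/26
M^{-1} = 1/26 - 5/26*e12


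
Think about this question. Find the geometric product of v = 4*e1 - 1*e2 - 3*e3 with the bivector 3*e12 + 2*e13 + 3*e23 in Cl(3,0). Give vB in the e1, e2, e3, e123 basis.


vB has grade-1 (vector) and grade-3 (trivector) parts: vB = (v _| B) + (v ^ B).
Vector part <vB>_1:
  e1: -v2*b12 - v3*b13 = -(-1)*(3) - (-3)*(2) = 9
  e2: v1*b12 - v3*b23 = (4)*(3) - (-3)*(3) = 21
  e3: v1*b13 + v2*b23 = (4)*(2) + (-1)*(3) = 5
Trivector part <vB>_3:
  e123: v1*b23 - v2*b13 + v3*b12 = (4)*(3) - (-1)*(2) + (-3)*(3) = 5
vB = 9*e1 + 21*e2 + 5*e3 + 5*e123


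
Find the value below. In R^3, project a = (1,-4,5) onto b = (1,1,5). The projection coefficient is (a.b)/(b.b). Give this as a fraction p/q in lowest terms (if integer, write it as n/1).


Projection coefficient = (a . b) / (b . b)
a . b = 1*1 + (-4)*1 + 5*5
= 1 + (-4) + 25 = 22
b . b = 1^2 + 1^2 + 5^2
= 1 + 1 + 25 = 27
Coefficient = 22/27
In lowest terms: 22/27


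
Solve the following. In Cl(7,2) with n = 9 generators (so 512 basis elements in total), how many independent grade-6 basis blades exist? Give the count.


Number of grade-k basis blades in Cl(p,q) with n = p + q is C(n, k).
n = 7 + 2 = 9
C(9, 6) = 9! / (6! * 3!)
= 362880 / (720 * 6)
= 84


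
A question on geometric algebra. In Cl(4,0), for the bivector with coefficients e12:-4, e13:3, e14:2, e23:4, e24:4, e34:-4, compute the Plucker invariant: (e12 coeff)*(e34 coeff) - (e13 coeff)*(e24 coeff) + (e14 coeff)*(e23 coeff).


Plucker relation: af - be + cd
a*f = (-4)*(-4) = 16
b*e = 3*4 = 12
c*d = 2*4 = 8
af - be + cd = 16 - 12 + 8
= 12


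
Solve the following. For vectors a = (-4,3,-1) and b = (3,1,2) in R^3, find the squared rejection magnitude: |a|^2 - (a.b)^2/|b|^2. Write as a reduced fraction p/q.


|a|^2 = (-4)^2 + 3^2 + (-1)^2 = 26
|b|^2 = 3^2 + 1^2 + 2^2 = 14
a . b = (-4)*3 + 3*1 + (-1)*2 = -11
(a.b)^2 = (-11)^2 = 121
|rej|^2 = 26 - 121/14
= (364 - 121)/14
= 243/14
In lowest terms: 243/14


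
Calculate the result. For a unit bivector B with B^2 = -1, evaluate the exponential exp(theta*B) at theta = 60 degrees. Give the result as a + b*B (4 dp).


For a unit bivector B with B^2 = -1, the exponential series gives
e^(theta*B) = cos(theta) + sin(theta)*B (the GA analogue of Euler's formula).
theta = 60 degrees = 1.047198 rad
cos(60 deg) = 0.5000
sin(60 deg) = 0.8660
exp(theta*B) = 0.5000 + 0.8660*B


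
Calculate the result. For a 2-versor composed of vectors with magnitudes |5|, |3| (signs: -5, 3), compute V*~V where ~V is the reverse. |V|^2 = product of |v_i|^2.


Each vector v_i has |v_i|^2 = s_i^2
Squared scales: (-5)^2 = 25, 3^2 = 9
|V|^2 = 25 * 9
= 225


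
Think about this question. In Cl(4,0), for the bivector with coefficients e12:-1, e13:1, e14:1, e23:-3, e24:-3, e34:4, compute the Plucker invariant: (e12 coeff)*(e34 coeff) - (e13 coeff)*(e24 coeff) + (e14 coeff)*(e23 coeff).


Plucker relation: af - be + cd
a*f = (-1)*4 = -4
b*e = 1*(-3) = -3
c*d = 1*(-3) = -3
af - be + cd = -4 - (-3) + (-3)
= -4


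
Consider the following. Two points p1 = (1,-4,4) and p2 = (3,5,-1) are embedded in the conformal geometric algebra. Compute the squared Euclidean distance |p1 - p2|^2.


p1 - p2 = (-2, -9, 5)
|p1 - p2|^2 = (-2)^2 + (-9)^2 + 5^2
= 4 + 81 + 25
= 110
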